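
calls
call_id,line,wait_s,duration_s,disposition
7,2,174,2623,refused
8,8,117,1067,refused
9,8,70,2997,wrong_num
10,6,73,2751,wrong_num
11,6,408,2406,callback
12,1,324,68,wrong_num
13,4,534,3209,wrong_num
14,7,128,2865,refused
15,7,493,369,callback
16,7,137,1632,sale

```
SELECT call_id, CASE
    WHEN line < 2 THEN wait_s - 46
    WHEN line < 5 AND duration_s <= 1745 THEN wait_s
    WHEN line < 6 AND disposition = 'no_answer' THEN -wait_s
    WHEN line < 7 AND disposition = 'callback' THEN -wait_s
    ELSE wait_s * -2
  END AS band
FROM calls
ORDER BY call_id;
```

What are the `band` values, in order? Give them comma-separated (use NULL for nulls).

-348, -234, -140, -146, -408, 278, -1068, -256, -986, -274

call_id=7: ELSE → -348
call_id=8: ELSE → -234
call_id=9: ELSE → -140
call_id=10: ELSE → -146
call_id=11: line < 7 AND disposition = 'callback' → -408
call_id=12: line < 2 → 278
call_id=13: ELSE → -1068
call_id=14: ELSE → -256
call_id=15: ELSE → -986
call_id=16: ELSE → -274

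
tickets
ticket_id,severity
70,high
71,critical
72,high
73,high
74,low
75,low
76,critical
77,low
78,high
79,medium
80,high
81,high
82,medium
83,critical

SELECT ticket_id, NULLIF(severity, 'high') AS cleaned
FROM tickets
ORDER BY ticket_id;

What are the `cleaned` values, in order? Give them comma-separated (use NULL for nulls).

NULL, critical, NULL, NULL, low, low, critical, low, NULL, medium, NULL, NULL, medium, critical

ticket_id=70: severity=high vs high: equal → NULL
ticket_id=71: severity=critical vs high: differ → critical
ticket_id=72: severity=high vs high: equal → NULL
ticket_id=73: severity=high vs high: equal → NULL
ticket_id=74: severity=low vs high: differ → low
ticket_id=75: severity=low vs high: differ → low
ticket_id=76: severity=critical vs high: differ → critical
ticket_id=77: severity=low vs high: differ → low
ticket_id=78: severity=high vs high: equal → NULL
ticket_id=79: severity=medium vs high: differ → medium
ticket_id=80: severity=high vs high: equal → NULL
ticket_id=81: severity=high vs high: equal → NULL
ticket_id=82: severity=medium vs high: differ → medium
ticket_id=83: severity=critical vs high: differ → critical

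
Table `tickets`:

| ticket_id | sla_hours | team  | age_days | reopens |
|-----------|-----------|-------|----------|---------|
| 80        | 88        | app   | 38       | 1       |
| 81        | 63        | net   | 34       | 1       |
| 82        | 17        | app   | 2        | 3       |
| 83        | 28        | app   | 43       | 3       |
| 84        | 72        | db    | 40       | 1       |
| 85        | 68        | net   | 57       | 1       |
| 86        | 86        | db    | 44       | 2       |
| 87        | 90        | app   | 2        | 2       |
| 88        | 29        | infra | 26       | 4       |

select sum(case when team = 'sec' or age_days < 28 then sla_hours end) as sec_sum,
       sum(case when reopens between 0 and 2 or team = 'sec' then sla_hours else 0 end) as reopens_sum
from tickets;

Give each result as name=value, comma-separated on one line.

sec_sum=136, reopens_sum=467

[sec_sum: team = 'sec' or age_days < 28]
ticket_id=80: ✗
ticket_id=81: ✗
ticket_id=82: ✓ → 17
ticket_id=83: ✗
ticket_id=84: ✗
ticket_id=85: ✗
ticket_id=86: ✗
ticket_id=87: ✓ → 90
ticket_id=88: ✓ → 29
sec_sum = 17 + 90 + 29 = 136
—
[reopens_sum: reopens between 0 and 2 or team = 'sec']
ticket_id=80: ✓ → 88
ticket_id=81: ✓ → 63
ticket_id=82: ✗
ticket_id=83: ✗
ticket_id=84: ✓ → 72
ticket_id=85: ✓ → 68
ticket_id=86: ✓ → 86
ticket_id=87: ✓ → 90
ticket_id=88: ✗
reopens_sum = 88 + 63 + 72 + 68 + 86 + 90 = 467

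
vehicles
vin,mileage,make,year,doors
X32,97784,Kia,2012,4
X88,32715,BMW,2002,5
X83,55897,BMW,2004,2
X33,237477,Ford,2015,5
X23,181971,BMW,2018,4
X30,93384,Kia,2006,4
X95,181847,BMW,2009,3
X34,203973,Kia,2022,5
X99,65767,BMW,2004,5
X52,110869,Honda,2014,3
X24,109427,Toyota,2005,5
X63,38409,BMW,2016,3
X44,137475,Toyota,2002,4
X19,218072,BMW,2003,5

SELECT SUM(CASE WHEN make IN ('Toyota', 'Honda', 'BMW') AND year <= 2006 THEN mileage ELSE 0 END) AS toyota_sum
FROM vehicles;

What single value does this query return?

vin=X32: ✗
vin=X88: ✓ → 32715
vin=X83: ✓ → 55897
vin=X33: ✗
vin=X23: ✗
vin=X30: ✗
vin=X95: ✗
vin=X34: ✗
vin=X99: ✓ → 65767
vin=X52: ✗
vin=X24: ✓ → 109427
vin=X63: ✗
vin=X44: ✓ → 137475
vin=X19: ✓ → 218072
toyota_sum = 32715 + 55897 + 65767 + 109427 + 137475 + 218072 = 619353

619353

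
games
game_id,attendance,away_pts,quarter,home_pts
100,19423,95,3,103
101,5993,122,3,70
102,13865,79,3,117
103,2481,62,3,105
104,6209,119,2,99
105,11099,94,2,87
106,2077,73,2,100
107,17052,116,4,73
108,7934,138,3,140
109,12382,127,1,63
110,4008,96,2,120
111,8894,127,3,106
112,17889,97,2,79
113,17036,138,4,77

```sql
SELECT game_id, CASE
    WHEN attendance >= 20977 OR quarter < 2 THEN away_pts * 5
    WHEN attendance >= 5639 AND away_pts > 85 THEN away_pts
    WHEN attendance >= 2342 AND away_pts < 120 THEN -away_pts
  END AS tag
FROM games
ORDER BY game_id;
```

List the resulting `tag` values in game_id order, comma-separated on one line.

95, 122, -79, -62, 119, 94, NULL, 116, 138, 635, -96, 127, 97, 138

game_id=100: attendance >= 5639 AND away_pts > 85 → 95
game_id=101: attendance >= 5639 AND away_pts > 85 → 122
game_id=102: attendance >= 2342 AND away_pts < 120 → -79
game_id=103: attendance >= 2342 AND away_pts < 120 → -62
game_id=104: attendance >= 5639 AND away_pts > 85 → 119
game_id=105: attendance >= 5639 AND away_pts > 85 → 94
game_id=106: (no match → NULL) → NULL
game_id=107: attendance >= 5639 AND away_pts > 85 → 116
game_id=108: attendance >= 5639 AND away_pts > 85 → 138
game_id=109: attendance >= 20977 OR quarter < 2 → 635
game_id=110: attendance >= 2342 AND away_pts < 120 → -96
game_id=111: attendance >= 5639 AND away_pts > 85 → 127
game_id=112: attendance >= 5639 AND away_pts > 85 → 97
game_id=113: attendance >= 5639 AND away_pts > 85 → 138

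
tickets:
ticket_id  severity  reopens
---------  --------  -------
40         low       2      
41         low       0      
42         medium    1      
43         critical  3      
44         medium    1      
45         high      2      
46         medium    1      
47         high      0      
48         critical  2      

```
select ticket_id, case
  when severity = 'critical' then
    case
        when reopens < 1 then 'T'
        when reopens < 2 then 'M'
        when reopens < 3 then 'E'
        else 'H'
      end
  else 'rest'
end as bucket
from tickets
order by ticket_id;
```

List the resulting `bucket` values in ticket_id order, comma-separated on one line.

rest, rest, rest, H, rest, rest, rest, rest, E

ticket_id=40: severity='low' → outer ELSE → rest
ticket_id=41: severity='low' → outer ELSE → rest
ticket_id=42: severity='medium' → outer ELSE → rest
ticket_id=43: severity='critical' → inner[ELSE] → H
ticket_id=44: severity='medium' → outer ELSE → rest
ticket_id=45: severity='high' → outer ELSE → rest
ticket_id=46: severity='medium' → outer ELSE → rest
ticket_id=47: severity='high' → outer ELSE → rest
ticket_id=48: severity='critical' → inner[reopens < 3] → E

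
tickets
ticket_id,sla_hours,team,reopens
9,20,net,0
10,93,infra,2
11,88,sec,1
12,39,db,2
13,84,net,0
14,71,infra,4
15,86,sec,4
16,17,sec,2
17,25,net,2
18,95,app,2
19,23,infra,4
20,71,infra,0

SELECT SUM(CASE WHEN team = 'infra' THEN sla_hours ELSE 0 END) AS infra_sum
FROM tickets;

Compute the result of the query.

ticket_id=9: ✗
ticket_id=10: ✓ → 93
ticket_id=11: ✗
ticket_id=12: ✗
ticket_id=13: ✗
ticket_id=14: ✓ → 71
ticket_id=15: ✗
ticket_id=16: ✗
ticket_id=17: ✗
ticket_id=18: ✗
ticket_id=19: ✓ → 23
ticket_id=20: ✓ → 71
infra_sum = 93 + 71 + 23 + 71 = 258

258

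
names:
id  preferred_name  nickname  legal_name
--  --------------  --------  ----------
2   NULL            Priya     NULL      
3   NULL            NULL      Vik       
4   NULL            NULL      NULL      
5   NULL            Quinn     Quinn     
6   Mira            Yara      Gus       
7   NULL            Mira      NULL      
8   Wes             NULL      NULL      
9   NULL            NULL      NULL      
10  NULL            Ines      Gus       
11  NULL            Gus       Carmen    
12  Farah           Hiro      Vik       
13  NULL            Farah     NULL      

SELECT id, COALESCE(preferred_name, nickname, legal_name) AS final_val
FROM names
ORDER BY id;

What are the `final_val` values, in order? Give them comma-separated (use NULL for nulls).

id=2: preferred_name=NULL, nickname=Priya → Priya
id=3: preferred_name=NULL, nickname=NULL, legal_name=Vik → Vik
id=4: preferred_name=NULL, nickname=NULL, legal_name=NULL (all NULL) → NULL
id=5: preferred_name=NULL, nickname=Quinn → Quinn
id=6: preferred_name=Mira → Mira
id=7: preferred_name=NULL, nickname=Mira → Mira
id=8: preferred_name=Wes → Wes
id=9: preferred_name=NULL, nickname=NULL, legal_name=NULL (all NULL) → NULL
id=10: preferred_name=NULL, nickname=Ines → Ines
id=11: preferred_name=NULL, nickname=Gus → Gus
id=12: preferred_name=Farah → Farah
id=13: preferred_name=NULL, nickname=Farah → Farah

Priya, Vik, NULL, Quinn, Mira, Mira, Wes, NULL, Ines, Gus, Farah, Farah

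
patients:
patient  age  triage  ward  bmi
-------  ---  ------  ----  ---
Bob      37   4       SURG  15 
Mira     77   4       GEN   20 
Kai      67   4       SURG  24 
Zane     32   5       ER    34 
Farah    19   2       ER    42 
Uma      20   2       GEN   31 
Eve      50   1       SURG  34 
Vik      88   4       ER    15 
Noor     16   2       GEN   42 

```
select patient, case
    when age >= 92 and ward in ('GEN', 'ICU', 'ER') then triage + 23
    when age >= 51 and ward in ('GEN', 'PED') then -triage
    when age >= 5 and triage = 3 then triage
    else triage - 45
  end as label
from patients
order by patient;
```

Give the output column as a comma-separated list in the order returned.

patient=Bob: ELSE → -41
patient=Eve: ELSE → -44
patient=Farah: ELSE → -43
patient=Kai: ELSE → -41
patient=Mira: age >= 51 and ward in ('GEN', 'PED') → -4
patient=Noor: ELSE → -43
patient=Uma: ELSE → -43
patient=Vik: ELSE → -41
patient=Zane: ELSE → -40

-41, -44, -43, -41, -4, -43, -43, -41, -40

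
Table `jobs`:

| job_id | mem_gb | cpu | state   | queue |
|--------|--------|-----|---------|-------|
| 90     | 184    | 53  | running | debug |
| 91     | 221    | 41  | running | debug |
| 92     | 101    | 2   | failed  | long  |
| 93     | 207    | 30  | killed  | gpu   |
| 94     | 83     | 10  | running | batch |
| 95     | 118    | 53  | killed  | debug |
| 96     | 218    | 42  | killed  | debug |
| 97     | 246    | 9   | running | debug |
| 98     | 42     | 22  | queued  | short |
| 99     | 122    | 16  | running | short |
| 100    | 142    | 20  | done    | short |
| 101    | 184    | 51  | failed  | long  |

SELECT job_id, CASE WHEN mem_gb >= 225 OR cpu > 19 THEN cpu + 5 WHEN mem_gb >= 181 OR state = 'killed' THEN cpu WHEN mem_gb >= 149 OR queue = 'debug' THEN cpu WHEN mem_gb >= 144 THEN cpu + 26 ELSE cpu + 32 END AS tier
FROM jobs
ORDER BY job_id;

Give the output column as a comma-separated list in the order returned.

job_id=90: mem_gb >= 225 OR cpu > 19 → 58
job_id=91: mem_gb >= 225 OR cpu > 19 → 46
job_id=92: ELSE → 34
job_id=93: mem_gb >= 225 OR cpu > 19 → 35
job_id=94: ELSE → 42
job_id=95: mem_gb >= 225 OR cpu > 19 → 58
job_id=96: mem_gb >= 225 OR cpu > 19 → 47
job_id=97: mem_gb >= 225 OR cpu > 19 → 14
job_id=98: mem_gb >= 225 OR cpu > 19 → 27
job_id=99: ELSE → 48
job_id=100: mem_gb >= 225 OR cpu > 19 → 25
job_id=101: mem_gb >= 225 OR cpu > 19 → 56

58, 46, 34, 35, 42, 58, 47, 14, 27, 48, 25, 56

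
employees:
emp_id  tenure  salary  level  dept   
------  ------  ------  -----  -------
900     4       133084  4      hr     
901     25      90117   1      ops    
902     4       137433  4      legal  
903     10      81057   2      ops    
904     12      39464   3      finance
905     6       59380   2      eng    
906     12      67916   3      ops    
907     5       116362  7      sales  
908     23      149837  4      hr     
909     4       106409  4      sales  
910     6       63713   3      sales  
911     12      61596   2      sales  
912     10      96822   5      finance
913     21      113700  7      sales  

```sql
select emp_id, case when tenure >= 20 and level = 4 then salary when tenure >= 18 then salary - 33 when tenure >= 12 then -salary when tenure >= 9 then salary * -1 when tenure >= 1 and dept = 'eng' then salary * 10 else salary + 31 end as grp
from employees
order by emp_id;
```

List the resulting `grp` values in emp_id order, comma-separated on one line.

133115, 90084, 137464, -81057, -39464, 593800, -67916, 116393, 149837, 106440, 63744, -61596, -96822, 113667

emp_id=900: ELSE → 133115
emp_id=901: tenure >= 18 → 90084
emp_id=902: ELSE → 137464
emp_id=903: tenure >= 9 → -81057
emp_id=904: tenure >= 12 → -39464
emp_id=905: tenure >= 1 and dept = 'eng' → 593800
emp_id=906: tenure >= 12 → -67916
emp_id=907: ELSE → 116393
emp_id=908: tenure >= 20 and level = 4 → 149837
emp_id=909: ELSE → 106440
emp_id=910: ELSE → 63744
emp_id=911: tenure >= 12 → -61596
emp_id=912: tenure >= 9 → -96822
emp_id=913: tenure >= 18 → 113667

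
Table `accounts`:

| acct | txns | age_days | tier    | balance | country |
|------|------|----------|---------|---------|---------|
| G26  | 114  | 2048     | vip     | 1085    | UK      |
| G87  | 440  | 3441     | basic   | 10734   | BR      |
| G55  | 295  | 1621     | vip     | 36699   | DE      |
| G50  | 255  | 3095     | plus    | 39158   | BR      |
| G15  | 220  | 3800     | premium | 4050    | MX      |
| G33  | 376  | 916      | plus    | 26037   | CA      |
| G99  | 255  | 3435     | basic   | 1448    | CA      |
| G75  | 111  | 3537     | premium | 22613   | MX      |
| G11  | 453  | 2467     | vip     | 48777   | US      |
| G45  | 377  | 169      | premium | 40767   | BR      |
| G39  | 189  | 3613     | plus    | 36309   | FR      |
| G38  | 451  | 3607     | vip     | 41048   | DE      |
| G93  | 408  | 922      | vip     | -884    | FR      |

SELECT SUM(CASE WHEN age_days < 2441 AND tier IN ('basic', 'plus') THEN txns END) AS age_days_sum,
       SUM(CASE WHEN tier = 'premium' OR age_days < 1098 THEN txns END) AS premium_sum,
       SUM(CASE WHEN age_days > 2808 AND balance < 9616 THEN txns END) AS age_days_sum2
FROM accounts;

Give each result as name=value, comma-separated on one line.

[age_days_sum: age_days < 2441 AND tier IN ('basic', 'plus')]
acct=G26: ✗
acct=G87: ✗
acct=G55: ✗
acct=G50: ✗
acct=G15: ✗
acct=G33: ✓ → 376
acct=G99: ✗
acct=G75: ✗
acct=G11: ✗
acct=G45: ✗
acct=G39: ✗
acct=G38: ✗
acct=G93: ✗
age_days_sum = 376
—
[premium_sum: tier = 'premium' OR age_days < 1098]
acct=G26: ✗
acct=G87: ✗
acct=G55: ✗
acct=G50: ✗
acct=G15: ✓ → 220
acct=G33: ✓ → 376
acct=G99: ✗
acct=G75: ✓ → 111
acct=G11: ✗
acct=G45: ✓ → 377
acct=G39: ✗
acct=G38: ✗
acct=G93: ✓ → 408
premium_sum = 220 + 376 + 111 + 377 + 408 = 1492
—
[age_days_sum2: age_days > 2808 AND balance < 9616]
acct=G26: ✗
acct=G87: ✗
acct=G55: ✗
acct=G50: ✗
acct=G15: ✓ → 220
acct=G33: ✗
acct=G99: ✓ → 255
acct=G75: ✗
acct=G11: ✗
acct=G45: ✗
acct=G39: ✗
acct=G38: ✗
acct=G93: ✗
age_days_sum2 = 220 + 255 = 475

age_days_sum=376, premium_sum=1492, age_days_sum2=475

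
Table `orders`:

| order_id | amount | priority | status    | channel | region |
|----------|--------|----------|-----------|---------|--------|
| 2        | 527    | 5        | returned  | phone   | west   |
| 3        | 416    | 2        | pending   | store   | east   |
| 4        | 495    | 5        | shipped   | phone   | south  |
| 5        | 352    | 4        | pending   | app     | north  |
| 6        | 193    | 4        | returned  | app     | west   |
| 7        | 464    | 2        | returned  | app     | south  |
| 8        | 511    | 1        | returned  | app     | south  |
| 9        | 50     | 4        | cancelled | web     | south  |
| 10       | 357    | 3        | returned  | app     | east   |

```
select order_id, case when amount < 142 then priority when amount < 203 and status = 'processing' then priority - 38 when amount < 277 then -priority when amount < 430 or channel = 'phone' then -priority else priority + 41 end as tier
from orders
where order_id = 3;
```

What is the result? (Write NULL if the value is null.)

order_id = 3: amount=416, priority=2, status=pending, channel=store, region=east.
amount < 142 → false
amount < 203 and status = 'processing' → false
amount < 277 → false
amount < 430 or channel = 'phone' → true → -2

-2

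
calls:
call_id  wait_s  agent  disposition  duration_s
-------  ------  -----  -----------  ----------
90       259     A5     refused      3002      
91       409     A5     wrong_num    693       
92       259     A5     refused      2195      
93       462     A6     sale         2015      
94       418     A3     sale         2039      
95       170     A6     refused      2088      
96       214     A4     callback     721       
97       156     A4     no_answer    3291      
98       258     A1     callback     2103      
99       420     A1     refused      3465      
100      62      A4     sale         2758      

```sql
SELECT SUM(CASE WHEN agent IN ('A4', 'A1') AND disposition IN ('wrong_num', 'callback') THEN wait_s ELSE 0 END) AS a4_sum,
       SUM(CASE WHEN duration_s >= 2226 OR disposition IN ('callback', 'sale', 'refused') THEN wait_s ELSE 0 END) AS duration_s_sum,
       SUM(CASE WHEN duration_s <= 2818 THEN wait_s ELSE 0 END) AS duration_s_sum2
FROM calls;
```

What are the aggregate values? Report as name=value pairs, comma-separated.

a4_sum=472, duration_s_sum=2678, duration_s_sum2=2252

[a4_sum: agent IN ('A4', 'A1') AND disposition IN ('wrong_num', 'callback')]
call_id=90: ✗
call_id=91: ✗
call_id=92: ✗
call_id=93: ✗
call_id=94: ✗
call_id=95: ✗
call_id=96: ✓ → 214
call_id=97: ✗
call_id=98: ✓ → 258
call_id=99: ✗
call_id=100: ✗
a4_sum = 214 + 258 = 472
—
[duration_s_sum: duration_s >= 2226 OR disposition IN ('callback', 'sale', 'refused')]
call_id=90: ✓ → 259
call_id=91: ✗
call_id=92: ✓ → 259
call_id=93: ✓ → 462
call_id=94: ✓ → 418
call_id=95: ✓ → 170
call_id=96: ✓ → 214
call_id=97: ✓ → 156
call_id=98: ✓ → 258
call_id=99: ✓ → 420
call_id=100: ✓ → 62
duration_s_sum = 259 + 259 + 462 + 418 + 170 + 214 + 156 + 258 + 420 + 62 = 2678
—
[duration_s_sum2: duration_s <= 2818]
call_id=90: ✗
call_id=91: ✓ → 409
call_id=92: ✓ → 259
call_id=93: ✓ → 462
call_id=94: ✓ → 418
call_id=95: ✓ → 170
call_id=96: ✓ → 214
call_id=97: ✗
call_id=98: ✓ → 258
call_id=99: ✗
call_id=100: ✓ → 62
duration_s_sum2 = 409 + 259 + 462 + 418 + 170 + 214 + 258 + 62 = 2252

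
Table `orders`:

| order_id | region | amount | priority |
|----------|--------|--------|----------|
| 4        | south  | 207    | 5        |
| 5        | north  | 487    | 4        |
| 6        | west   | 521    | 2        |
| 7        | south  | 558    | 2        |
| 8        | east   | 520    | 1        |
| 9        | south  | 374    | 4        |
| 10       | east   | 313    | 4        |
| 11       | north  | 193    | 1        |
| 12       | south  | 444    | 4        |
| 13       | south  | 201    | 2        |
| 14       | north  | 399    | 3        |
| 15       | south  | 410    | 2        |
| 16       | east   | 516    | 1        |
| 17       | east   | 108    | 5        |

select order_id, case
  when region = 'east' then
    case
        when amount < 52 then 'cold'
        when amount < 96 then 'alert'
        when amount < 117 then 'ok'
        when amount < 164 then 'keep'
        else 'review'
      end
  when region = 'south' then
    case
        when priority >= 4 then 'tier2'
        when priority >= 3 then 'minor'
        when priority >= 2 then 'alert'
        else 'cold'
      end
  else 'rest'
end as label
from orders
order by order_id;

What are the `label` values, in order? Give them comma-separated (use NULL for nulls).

order_id=4: region='south' → inner[priority >= 4] → tier2
order_id=5: region='north' → outer ELSE → rest
order_id=6: region='west' → outer ELSE → rest
order_id=7: region='south' → inner[priority >= 2] → alert
order_id=8: region='east' → inner[ELSE] → review
order_id=9: region='south' → inner[priority >= 4] → tier2
order_id=10: region='east' → inner[ELSE] → review
order_id=11: region='north' → outer ELSE → rest
order_id=12: region='south' → inner[priority >= 4] → tier2
order_id=13: region='south' → inner[priority >= 2] → alert
order_id=14: region='north' → outer ELSE → rest
order_id=15: region='south' → inner[priority >= 2] → alert
order_id=16: region='east' → inner[ELSE] → review
order_id=17: region='east' → inner[amount < 117] → ok

tier2, rest, rest, alert, review, tier2, review, rest, tier2, alert, rest, alert, review, ok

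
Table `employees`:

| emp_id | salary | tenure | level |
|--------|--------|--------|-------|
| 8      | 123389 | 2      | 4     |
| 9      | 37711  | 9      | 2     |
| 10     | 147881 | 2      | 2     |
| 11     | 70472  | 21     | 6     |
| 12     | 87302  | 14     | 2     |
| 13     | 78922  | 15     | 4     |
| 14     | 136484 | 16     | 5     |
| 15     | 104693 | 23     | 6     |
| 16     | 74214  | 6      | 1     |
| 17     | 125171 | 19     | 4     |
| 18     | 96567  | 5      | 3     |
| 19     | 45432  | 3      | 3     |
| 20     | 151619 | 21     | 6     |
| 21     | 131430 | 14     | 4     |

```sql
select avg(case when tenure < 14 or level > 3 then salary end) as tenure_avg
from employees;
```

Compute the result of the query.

emp_id=8: ✓ → 123389
emp_id=9: ✓ → 37711
emp_id=10: ✓ → 147881
emp_id=11: ✓ → 70472
emp_id=12: ✗
emp_id=13: ✓ → 78922
emp_id=14: ✓ → 136484
emp_id=15: ✓ → 104693
emp_id=16: ✓ → 74214
emp_id=17: ✓ → 125171
emp_id=18: ✓ → 96567
emp_id=19: ✓ → 45432
emp_id=20: ✓ → 151619
emp_id=21: ✓ → 131430
tenure_avg = (123389 + 37711 + 147881 + 70472 + 78922 + 136484 + 104693 + 74214 + 125171 + 96567 + 45432 + 151619 + 131430) / 13 = 101845

101845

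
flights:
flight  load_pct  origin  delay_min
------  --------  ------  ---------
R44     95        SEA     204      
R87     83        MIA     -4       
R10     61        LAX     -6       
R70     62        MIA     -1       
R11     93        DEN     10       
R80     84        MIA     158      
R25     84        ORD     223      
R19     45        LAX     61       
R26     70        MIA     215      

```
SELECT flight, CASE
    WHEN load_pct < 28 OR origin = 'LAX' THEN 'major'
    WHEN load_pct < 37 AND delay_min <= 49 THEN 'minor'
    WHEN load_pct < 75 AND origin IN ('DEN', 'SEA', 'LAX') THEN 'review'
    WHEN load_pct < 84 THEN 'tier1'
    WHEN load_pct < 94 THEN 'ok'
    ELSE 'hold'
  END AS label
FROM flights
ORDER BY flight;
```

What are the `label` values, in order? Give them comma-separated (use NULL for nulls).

major, ok, major, ok, tier1, hold, tier1, ok, tier1

flight=R10: load_pct < 28 OR origin = 'LAX' → major
flight=R11: load_pct < 94 → ok
flight=R19: load_pct < 28 OR origin = 'LAX' → major
flight=R25: load_pct < 94 → ok
flight=R26: load_pct < 84 → tier1
flight=R44: ELSE → hold
flight=R70: load_pct < 84 → tier1
flight=R80: load_pct < 94 → ok
flight=R87: load_pct < 84 → tier1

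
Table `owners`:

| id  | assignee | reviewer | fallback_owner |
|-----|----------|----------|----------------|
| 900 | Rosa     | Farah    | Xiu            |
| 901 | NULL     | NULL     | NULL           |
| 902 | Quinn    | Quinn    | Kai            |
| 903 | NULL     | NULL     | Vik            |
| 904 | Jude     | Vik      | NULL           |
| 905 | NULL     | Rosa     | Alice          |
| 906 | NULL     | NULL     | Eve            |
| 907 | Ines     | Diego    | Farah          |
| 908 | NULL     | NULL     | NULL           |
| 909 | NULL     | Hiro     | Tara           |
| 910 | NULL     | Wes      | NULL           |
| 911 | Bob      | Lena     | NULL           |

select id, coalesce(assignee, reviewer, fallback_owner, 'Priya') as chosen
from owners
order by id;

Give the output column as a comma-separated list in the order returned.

Rosa, Priya, Quinn, Vik, Jude, Rosa, Eve, Ines, Priya, Hiro, Wes, Bob

id=900: assignee=Rosa → Rosa
id=901: assignee=NULL, reviewer=NULL, fallback_owner=NULL, → literal Priya → Priya
id=902: assignee=Quinn → Quinn
id=903: assignee=NULL, reviewer=NULL, fallback_owner=Vik → Vik
id=904: assignee=Jude → Jude
id=905: assignee=NULL, reviewer=Rosa → Rosa
id=906: assignee=NULL, reviewer=NULL, fallback_owner=Eve → Eve
id=907: assignee=Ines → Ines
id=908: assignee=NULL, reviewer=NULL, fallback_owner=NULL, → literal Priya → Priya
id=909: assignee=NULL, reviewer=Hiro → Hiro
id=910: assignee=NULL, reviewer=Wes → Wes
id=911: assignee=Bob → Bob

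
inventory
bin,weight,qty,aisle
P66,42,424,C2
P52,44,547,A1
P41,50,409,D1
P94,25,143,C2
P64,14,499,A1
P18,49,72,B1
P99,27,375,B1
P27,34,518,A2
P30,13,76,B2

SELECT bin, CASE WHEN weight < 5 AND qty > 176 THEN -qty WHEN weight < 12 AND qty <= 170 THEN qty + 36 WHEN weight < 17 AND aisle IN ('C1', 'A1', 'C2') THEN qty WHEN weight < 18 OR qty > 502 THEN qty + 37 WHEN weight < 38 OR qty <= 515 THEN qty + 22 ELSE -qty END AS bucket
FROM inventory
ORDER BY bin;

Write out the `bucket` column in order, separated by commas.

bin=P18: weight < 38 OR qty <= 515 → 94
bin=P27: weight < 18 OR qty > 502 → 555
bin=P30: weight < 18 OR qty > 502 → 113
bin=P41: weight < 38 OR qty <= 515 → 431
bin=P52: weight < 18 OR qty > 502 → 584
bin=P64: weight < 17 AND aisle IN ('C1', 'A1', 'C2') → 499
bin=P66: weight < 38 OR qty <= 515 → 446
bin=P94: weight < 38 OR qty <= 515 → 165
bin=P99: weight < 38 OR qty <= 515 → 397

94, 555, 113, 431, 584, 499, 446, 165, 397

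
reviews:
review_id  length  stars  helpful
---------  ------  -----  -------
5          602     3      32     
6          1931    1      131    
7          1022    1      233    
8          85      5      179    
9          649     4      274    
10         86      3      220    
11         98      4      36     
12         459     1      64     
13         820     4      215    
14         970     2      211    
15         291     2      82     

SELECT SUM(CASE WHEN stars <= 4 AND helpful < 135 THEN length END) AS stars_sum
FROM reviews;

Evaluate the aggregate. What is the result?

3381

review_id=5: ✓ → 602
review_id=6: ✓ → 1931
review_id=7: ✗
review_id=8: ✗
review_id=9: ✗
review_id=10: ✗
review_id=11: ✓ → 98
review_id=12: ✓ → 459
review_id=13: ✗
review_id=14: ✗
review_id=15: ✓ → 291
stars_sum = 602 + 1931 + 98 + 459 + 291 = 3381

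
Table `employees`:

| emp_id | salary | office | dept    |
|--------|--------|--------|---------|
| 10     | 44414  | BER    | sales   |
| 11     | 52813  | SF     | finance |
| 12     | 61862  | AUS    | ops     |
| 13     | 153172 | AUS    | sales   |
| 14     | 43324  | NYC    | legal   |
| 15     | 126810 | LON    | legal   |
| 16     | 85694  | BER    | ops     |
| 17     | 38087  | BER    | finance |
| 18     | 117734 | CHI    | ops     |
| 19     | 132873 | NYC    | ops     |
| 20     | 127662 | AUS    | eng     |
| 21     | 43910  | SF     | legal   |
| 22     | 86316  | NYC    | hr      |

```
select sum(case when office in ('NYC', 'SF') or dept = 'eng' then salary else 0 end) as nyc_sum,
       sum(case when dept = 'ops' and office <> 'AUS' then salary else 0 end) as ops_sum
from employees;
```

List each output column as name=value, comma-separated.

[nyc_sum: office in ('NYC', 'SF') or dept = 'eng']
emp_id=10: ✗
emp_id=11: ✓ → 52813
emp_id=12: ✗
emp_id=13: ✗
emp_id=14: ✓ → 43324
emp_id=15: ✗
emp_id=16: ✗
emp_id=17: ✗
emp_id=18: ✗
emp_id=19: ✓ → 132873
emp_id=20: ✓ → 127662
emp_id=21: ✓ → 43910
emp_id=22: ✓ → 86316
nyc_sum = 52813 + 43324 + 132873 + 127662 + 43910 + 86316 = 486898
—
[ops_sum: dept = 'ops' and office <> 'AUS']
emp_id=10: ✗
emp_id=11: ✗
emp_id=12: ✗
emp_id=13: ✗
emp_id=14: ✗
emp_id=15: ✗
emp_id=16: ✓ → 85694
emp_id=17: ✗
emp_id=18: ✓ → 117734
emp_id=19: ✓ → 132873
emp_id=20: ✗
emp_id=21: ✗
emp_id=22: ✗
ops_sum = 85694 + 117734 + 132873 = 336301

nyc_sum=486898, ops_sum=336301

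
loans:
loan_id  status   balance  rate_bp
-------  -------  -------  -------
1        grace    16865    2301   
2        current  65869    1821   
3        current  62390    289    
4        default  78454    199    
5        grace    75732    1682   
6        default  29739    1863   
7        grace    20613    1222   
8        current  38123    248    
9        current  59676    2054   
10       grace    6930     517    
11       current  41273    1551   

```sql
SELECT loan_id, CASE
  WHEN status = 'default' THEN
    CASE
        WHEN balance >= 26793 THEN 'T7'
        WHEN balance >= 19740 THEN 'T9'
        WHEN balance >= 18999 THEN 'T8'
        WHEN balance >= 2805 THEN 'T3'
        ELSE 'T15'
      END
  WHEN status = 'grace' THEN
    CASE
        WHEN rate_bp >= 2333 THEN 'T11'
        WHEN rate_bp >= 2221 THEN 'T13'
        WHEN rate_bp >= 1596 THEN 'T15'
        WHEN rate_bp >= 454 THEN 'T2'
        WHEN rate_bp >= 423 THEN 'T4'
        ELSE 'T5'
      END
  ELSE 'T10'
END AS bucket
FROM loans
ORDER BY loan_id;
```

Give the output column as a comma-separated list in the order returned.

loan_id=1: status='grace' → inner[rate_bp >= 2221] → T13
loan_id=2: status='current' → outer ELSE → T10
loan_id=3: status='current' → outer ELSE → T10
loan_id=4: status='default' → inner[balance >= 26793] → T7
loan_id=5: status='grace' → inner[rate_bp >= 1596] → T15
loan_id=6: status='default' → inner[balance >= 26793] → T7
loan_id=7: status='grace' → inner[rate_bp >= 454] → T2
loan_id=8: status='current' → outer ELSE → T10
loan_id=9: status='current' → outer ELSE → T10
loan_id=10: status='grace' → inner[rate_bp >= 454] → T2
loan_id=11: status='current' → outer ELSE → T10

T13, T10, T10, T7, T15, T7, T2, T10, T10, T2, T10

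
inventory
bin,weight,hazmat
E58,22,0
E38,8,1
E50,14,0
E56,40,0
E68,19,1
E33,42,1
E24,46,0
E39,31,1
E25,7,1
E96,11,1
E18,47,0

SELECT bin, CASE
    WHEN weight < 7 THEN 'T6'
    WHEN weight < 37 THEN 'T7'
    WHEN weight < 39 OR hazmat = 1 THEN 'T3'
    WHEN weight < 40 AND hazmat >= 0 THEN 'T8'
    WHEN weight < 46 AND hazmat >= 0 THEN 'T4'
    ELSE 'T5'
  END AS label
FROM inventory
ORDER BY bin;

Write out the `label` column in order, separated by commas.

T5, T5, T7, T3, T7, T7, T7, T4, T7, T7, T7

bin=E18: ELSE → T5
bin=E24: ELSE → T5
bin=E25: weight < 37 → T7
bin=E33: weight < 39 OR hazmat = 1 → T3
bin=E38: weight < 37 → T7
bin=E39: weight < 37 → T7
bin=E50: weight < 37 → T7
bin=E56: weight < 46 AND hazmat >= 0 → T4
bin=E58: weight < 37 → T7
bin=E68: weight < 37 → T7
bin=E96: weight < 37 → T7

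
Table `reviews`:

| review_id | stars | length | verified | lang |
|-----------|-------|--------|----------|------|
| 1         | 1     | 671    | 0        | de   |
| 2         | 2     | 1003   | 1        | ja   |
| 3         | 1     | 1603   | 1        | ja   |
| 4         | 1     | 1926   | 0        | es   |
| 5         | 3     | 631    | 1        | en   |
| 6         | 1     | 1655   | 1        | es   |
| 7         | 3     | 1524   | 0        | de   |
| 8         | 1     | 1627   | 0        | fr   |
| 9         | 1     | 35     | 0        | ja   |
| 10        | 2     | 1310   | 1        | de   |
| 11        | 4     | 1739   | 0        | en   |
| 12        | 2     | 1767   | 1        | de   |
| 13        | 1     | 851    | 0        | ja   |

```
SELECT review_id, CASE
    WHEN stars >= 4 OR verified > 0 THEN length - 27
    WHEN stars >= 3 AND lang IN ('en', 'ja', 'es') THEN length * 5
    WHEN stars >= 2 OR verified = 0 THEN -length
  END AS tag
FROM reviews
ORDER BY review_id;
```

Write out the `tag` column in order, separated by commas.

-671, 976, 1576, -1926, 604, 1628, -1524, -1627, -35, 1283, 1712, 1740, -851

review_id=1: stars >= 2 OR verified = 0 → -671
review_id=2: stars >= 4 OR verified > 0 → 976
review_id=3: stars >= 4 OR verified > 0 → 1576
review_id=4: stars >= 2 OR verified = 0 → -1926
review_id=5: stars >= 4 OR verified > 0 → 604
review_id=6: stars >= 4 OR verified > 0 → 1628
review_id=7: stars >= 2 OR verified = 0 → -1524
review_id=8: stars >= 2 OR verified = 0 → -1627
review_id=9: stars >= 2 OR verified = 0 → -35
review_id=10: stars >= 4 OR verified > 0 → 1283
review_id=11: stars >= 4 OR verified > 0 → 1712
review_id=12: stars >= 4 OR verified > 0 → 1740
review_id=13: stars >= 2 OR verified = 0 → -851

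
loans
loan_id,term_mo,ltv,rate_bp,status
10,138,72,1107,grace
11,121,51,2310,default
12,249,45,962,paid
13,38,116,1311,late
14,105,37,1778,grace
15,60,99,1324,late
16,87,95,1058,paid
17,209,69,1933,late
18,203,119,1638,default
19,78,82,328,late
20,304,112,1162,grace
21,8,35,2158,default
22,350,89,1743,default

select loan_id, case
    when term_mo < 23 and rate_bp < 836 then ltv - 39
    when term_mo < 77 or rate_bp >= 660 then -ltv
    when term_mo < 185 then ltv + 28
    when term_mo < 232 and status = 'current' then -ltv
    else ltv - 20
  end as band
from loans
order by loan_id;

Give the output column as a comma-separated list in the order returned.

-72, -51, -45, -116, -37, -99, -95, -69, -119, 110, -112, -35, -89

loan_id=10: term_mo < 77 or rate_bp >= 660 → -72
loan_id=11: term_mo < 77 or rate_bp >= 660 → -51
loan_id=12: term_mo < 77 or rate_bp >= 660 → -45
loan_id=13: term_mo < 77 or rate_bp >= 660 → -116
loan_id=14: term_mo < 77 or rate_bp >= 660 → -37
loan_id=15: term_mo < 77 or rate_bp >= 660 → -99
loan_id=16: term_mo < 77 or rate_bp >= 660 → -95
loan_id=17: term_mo < 77 or rate_bp >= 660 → -69
loan_id=18: term_mo < 77 or rate_bp >= 660 → -119
loan_id=19: term_mo < 185 → 110
loan_id=20: term_mo < 77 or rate_bp >= 660 → -112
loan_id=21: term_mo < 77 or rate_bp >= 660 → -35
loan_id=22: term_mo < 77 or rate_bp >= 660 → -89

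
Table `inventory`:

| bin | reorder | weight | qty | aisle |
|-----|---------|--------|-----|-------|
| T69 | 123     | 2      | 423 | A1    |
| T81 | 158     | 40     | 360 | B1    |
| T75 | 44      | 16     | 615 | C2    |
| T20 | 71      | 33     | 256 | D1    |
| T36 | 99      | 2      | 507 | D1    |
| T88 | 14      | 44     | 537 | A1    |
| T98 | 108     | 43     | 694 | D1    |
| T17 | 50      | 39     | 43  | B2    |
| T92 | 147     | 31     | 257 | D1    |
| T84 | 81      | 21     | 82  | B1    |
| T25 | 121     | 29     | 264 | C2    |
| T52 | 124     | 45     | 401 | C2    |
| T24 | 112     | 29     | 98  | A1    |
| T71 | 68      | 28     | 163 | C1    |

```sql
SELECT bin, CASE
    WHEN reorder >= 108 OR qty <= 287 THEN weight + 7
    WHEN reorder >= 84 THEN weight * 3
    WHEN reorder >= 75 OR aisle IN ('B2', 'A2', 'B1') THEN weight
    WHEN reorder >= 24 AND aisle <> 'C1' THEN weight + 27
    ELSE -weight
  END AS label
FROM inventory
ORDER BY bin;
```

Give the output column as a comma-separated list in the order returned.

bin=T17: reorder >= 108 OR qty <= 287 → 46
bin=T20: reorder >= 108 OR qty <= 287 → 40
bin=T24: reorder >= 108 OR qty <= 287 → 36
bin=T25: reorder >= 108 OR qty <= 287 → 36
bin=T36: reorder >= 84 → 6
bin=T52: reorder >= 108 OR qty <= 287 → 52
bin=T69: reorder >= 108 OR qty <= 287 → 9
bin=T71: reorder >= 108 OR qty <= 287 → 35
bin=T75: reorder >= 24 AND aisle <> 'C1' → 43
bin=T81: reorder >= 108 OR qty <= 287 → 47
bin=T84: reorder >= 108 OR qty <= 287 → 28
bin=T88: ELSE → -44
bin=T92: reorder >= 108 OR qty <= 287 → 38
bin=T98: reorder >= 108 OR qty <= 287 → 50

46, 40, 36, 36, 6, 52, 9, 35, 43, 47, 28, -44, 38, 50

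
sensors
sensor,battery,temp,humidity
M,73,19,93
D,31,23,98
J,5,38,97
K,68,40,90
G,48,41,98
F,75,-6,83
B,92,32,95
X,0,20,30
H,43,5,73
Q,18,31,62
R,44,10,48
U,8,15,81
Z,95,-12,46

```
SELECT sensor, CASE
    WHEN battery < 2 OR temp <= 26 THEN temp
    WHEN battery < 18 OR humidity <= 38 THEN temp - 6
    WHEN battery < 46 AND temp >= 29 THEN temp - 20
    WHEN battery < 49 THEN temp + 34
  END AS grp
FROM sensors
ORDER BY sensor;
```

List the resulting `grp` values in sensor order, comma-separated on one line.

NULL, 23, -6, 75, 5, 32, NULL, 19, 11, 10, 15, 20, -12

sensor=B: (no match → NULL) → NULL
sensor=D: battery < 2 OR temp <= 26 → 23
sensor=F: battery < 2 OR temp <= 26 → -6
sensor=G: battery < 49 → 75
sensor=H: battery < 2 OR temp <= 26 → 5
sensor=J: battery < 18 OR humidity <= 38 → 32
sensor=K: (no match → NULL) → NULL
sensor=M: battery < 2 OR temp <= 26 → 19
sensor=Q: battery < 46 AND temp >= 29 → 11
sensor=R: battery < 2 OR temp <= 26 → 10
sensor=U: battery < 2 OR temp <= 26 → 15
sensor=X: battery < 2 OR temp <= 26 → 20
sensor=Z: battery < 2 OR temp <= 26 → -12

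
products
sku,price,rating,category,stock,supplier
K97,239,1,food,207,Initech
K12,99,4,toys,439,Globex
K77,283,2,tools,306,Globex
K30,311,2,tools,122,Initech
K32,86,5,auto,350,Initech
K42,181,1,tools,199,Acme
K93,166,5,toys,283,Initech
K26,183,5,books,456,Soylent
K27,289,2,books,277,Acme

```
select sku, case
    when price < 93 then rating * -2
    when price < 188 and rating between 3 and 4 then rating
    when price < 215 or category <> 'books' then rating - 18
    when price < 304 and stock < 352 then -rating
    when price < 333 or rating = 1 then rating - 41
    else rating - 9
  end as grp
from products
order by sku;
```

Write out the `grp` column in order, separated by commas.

sku=K12: price < 188 and rating between 3 and 4 → 4
sku=K26: price < 215 or category <> 'books' → -13
sku=K27: price < 304 and stock < 352 → -2
sku=K30: price < 215 or category <> 'books' → -16
sku=K32: price < 93 → -10
sku=K42: price < 215 or category <> 'books' → -17
sku=K77: price < 215 or category <> 'books' → -16
sku=K93: price < 215 or category <> 'books' → -13
sku=K97: price < 215 or category <> 'books' → -17

4, -13, -2, -16, -10, -17, -16, -13, -17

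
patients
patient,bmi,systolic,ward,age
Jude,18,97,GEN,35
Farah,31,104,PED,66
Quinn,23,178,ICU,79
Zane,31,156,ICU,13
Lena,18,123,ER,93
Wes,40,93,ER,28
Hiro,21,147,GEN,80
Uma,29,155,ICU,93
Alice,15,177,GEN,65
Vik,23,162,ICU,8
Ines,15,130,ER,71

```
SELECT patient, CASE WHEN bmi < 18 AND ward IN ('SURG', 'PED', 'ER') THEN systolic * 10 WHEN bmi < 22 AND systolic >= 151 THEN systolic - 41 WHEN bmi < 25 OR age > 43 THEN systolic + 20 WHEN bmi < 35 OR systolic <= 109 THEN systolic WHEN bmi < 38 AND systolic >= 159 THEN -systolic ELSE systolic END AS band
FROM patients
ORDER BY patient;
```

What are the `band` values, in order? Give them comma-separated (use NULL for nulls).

136, 124, 167, 1300, 117, 143, 198, 175, 182, 93, 156

patient=Alice: bmi < 22 AND systolic >= 151 → 136
patient=Farah: bmi < 25 OR age > 43 → 124
patient=Hiro: bmi < 25 OR age > 43 → 167
patient=Ines: bmi < 18 AND ward IN ('SURG', 'PED', 'ER') → 1300
patient=Jude: bmi < 25 OR age > 43 → 117
patient=Lena: bmi < 25 OR age > 43 → 143
patient=Quinn: bmi < 25 OR age > 43 → 198
patient=Uma: bmi < 25 OR age > 43 → 175
patient=Vik: bmi < 25 OR age > 43 → 182
patient=Wes: bmi < 35 OR systolic <= 109 → 93
patient=Zane: bmi < 35 OR systolic <= 109 → 156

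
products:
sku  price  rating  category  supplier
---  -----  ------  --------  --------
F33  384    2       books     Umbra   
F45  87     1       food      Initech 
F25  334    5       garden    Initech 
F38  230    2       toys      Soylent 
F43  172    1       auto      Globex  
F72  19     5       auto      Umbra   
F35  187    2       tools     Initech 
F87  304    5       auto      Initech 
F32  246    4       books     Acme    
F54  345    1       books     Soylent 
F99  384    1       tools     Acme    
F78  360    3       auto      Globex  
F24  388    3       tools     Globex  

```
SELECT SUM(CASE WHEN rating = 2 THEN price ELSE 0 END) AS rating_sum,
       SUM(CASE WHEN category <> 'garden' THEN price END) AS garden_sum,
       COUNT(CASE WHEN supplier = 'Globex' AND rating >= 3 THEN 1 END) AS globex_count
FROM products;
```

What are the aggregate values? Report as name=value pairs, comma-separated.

[rating_sum: rating = 2]
sku=F33: ✓ → 384
sku=F45: ✗
sku=F25: ✗
sku=F38: ✓ → 230
sku=F43: ✗
sku=F72: ✗
sku=F35: ✓ → 187
sku=F87: ✗
sku=F32: ✗
sku=F54: ✗
sku=F99: ✗
sku=F78: ✗
sku=F24: ✗
rating_sum = 384 + 230 + 187 = 801
—
[garden_sum: category <> 'garden']
sku=F33: ✓ → 384
sku=F45: ✓ → 87
sku=F25: ✗
sku=F38: ✓ → 230
sku=F43: ✓ → 172
sku=F72: ✓ → 19
sku=F35: ✓ → 187
sku=F87: ✓ → 304
sku=F32: ✓ → 246
sku=F54: ✓ → 345
sku=F99: ✓ → 384
sku=F78: ✓ → 360
sku=F24: ✓ → 388
garden_sum = 384 + 87 + 230 + 172 + 19 + 187 + 304 + 246 + 345 + 384 + 360 + 388 = 3106
—
[globex_count: supplier = 'Globex' AND rating >= 3]
sku=F33: ✗
sku=F45: ✗
sku=F25: ✗
sku=F38: ✗
sku=F43: ✗
sku=F72: ✗
sku=F35: ✗
sku=F87: ✗
sku=F32: ✗
sku=F54: ✗
sku=F99: ✗
sku=F78: ✓ → 1
sku=F24: ✓ → 1
globex_count = COUNT(1, 1) = 2

rating_sum=801, garden_sum=3106, globex_count=2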